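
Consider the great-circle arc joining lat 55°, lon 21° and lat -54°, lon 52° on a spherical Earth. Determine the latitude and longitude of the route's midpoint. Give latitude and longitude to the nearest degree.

Write both endpoints as unit vectors p₁, p₂ with components (cos φ cos λ, cos φ sin λ, sin φ).
The central angle between the endpoints is δ = arccos(p₁·p₂) ≈ 1.954 rad (111.9°).
Interpolate at f = 1/2 with slerp weights a = sin((1−f)δ)/sin δ ≈ 0.894, b = sin(fδ)/sin δ ≈ 0.894.
p = a·p₁ + b·p₂ ≈ (0.802, 0.598, 0.009); φ = arcsin(p_z) ≈ 0.52°, λ = atan2(p_y, p_x) ≈ 36.69°.

≈ lat 1°, lon 37°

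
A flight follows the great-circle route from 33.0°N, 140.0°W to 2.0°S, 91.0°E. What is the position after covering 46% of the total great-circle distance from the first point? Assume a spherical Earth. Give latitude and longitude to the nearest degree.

Convert each endpoint to a unit vector on the sphere (x = cos φ cos λ, y = cos φ sin λ, z = sin φ).
The central angle between the endpoints is δ = arccos(p₁·p₂) ≈ 2.149 rad (123.1°).
Interpolate at f = 0.46 with slerp weights a = sin((1−f)δ)/sin δ ≈ 1.095, b = sin(fδ)/sin δ ≈ 0.997.
p = a·p₁ + b·p₂ ≈ (-0.721, 0.406, 0.562); φ = arcsin(p_z) ≈ 34.16°, λ = atan2(p_y, p_x) ≈ 150.59°.

≈ 34°N, 151°E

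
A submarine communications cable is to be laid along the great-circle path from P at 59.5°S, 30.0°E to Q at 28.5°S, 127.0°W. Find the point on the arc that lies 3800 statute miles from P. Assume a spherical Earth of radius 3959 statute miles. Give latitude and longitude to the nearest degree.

≈ 62°S, 113°W

Convert each endpoint to a unit vector on the sphere (x = cos φ cos λ, y = cos φ sin λ, z = sin φ).
The central angle between the endpoints is δ = arccos(p₁·p₂) ≈ 1.570 rad (90.0°). The total great-circle distance is δ·R ≈ 1.570 × 3959 ≈ 6217 mi, so the target fraction is f = 3800/6217 ≈ 0.611.
Interpolate at f ≈ 0.611 with slerp weights a = sin((1−f)δ)/sin δ ≈ 0.573, b = sin(fδ)/sin δ ≈ 0.819.
p = a·p₁ + b·p₂ ≈ (-0.181, -0.429, -0.885); φ = arcsin(p_z) ≈ -62.22°, λ = atan2(p_y, p_x) ≈ -112.89°.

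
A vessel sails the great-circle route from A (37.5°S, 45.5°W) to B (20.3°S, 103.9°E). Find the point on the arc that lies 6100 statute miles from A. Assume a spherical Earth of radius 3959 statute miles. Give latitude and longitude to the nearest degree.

Write both endpoints as unit vectors p₁, p₂ with components (cos φ cos λ, cos φ sin λ, sin φ).
The central angle between the endpoints is δ = arccos(p₁·p₂) ≈ 2.014 rad (115.4°). The total great-circle distance is δ·R ≈ 2.014 × 3959 ≈ 7975 mi, so the target fraction is f = 6100/7975 ≈ 0.765.
Interpolate at f ≈ 0.765 with slerp weights a = sin((1−f)δ)/sin δ ≈ 0.505, b = sin(fδ)/sin δ ≈ 1.107.
p = a·p₁ + b·p₂ ≈ (0.031, 0.722, -0.691); φ = arcsin(p_z) ≈ -43.74°, λ = atan2(p_y, p_x) ≈ 87.50°.

≈ (44°S, 88°E)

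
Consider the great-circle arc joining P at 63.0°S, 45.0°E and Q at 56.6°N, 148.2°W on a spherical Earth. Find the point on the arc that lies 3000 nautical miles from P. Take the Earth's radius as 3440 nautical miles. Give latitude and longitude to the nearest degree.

Convert each endpoint to a unit vector on the sphere (x = cos φ cos λ, y = cos φ sin λ, z = sin φ).
The central angle between the endpoints is δ = arccos(p₁·p₂) ≈ 2.981 rad (170.8°). The total great-circle distance is δ·R ≈ 2.981 × 3440 ≈ 10255 nmi, so the target fraction is f = 3000/10255 ≈ 0.293.
Interpolate at f ≈ 0.293 with slerp weights a = sin((1−f)δ)/sin δ ≈ 5.376, b = sin(fδ)/sin δ ≈ 4.794.
p = a·p₁ + b·p₂ ≈ (-0.517, 0.335, -0.788); φ = arcsin(p_z) ≈ -51.96°, λ = atan2(p_y, p_x) ≈ 147.06°.

≈ 52°S, 147°E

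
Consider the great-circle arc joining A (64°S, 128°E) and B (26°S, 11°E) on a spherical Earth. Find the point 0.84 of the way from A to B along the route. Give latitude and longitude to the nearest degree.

From cos δ = sin φ₁ sin φ₂ + cos φ₁ cos φ₂ cos Δλ, the central angle is δ ≈ 1.354 rad (77.6°).
Interpolate at f = 0.84 with slerp weights a = sin((1−f)δ)/sin δ ≈ 0.220, b = sin(fδ)/sin δ ≈ 0.929.
p = a·p₁ + b·p₂ ≈ (0.760, 0.235, -0.605); φ = arcsin(p_z) ≈ -37.24°, λ = atan2(p_y, p_x) ≈ 17.20°.

≈ (37°S, 17°E)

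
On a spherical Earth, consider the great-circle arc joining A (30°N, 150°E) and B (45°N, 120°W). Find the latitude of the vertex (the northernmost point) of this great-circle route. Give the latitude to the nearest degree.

≈ 49°N

The great circle lies in the plane with unit normal n̂ = (p₁ × p₂)/|p₁ × p₂|.
Here n̂_z ≈ +0.655; the vertex latitude is φ_max = arccos|n̂_z| ≈ 49.1°.
Check via Clairaut: cos φ_max = |cos φ₁| · sin C = cos(30.0°)·sin(49.1°) ≈ 0.655, again giving ≈ 49.1°.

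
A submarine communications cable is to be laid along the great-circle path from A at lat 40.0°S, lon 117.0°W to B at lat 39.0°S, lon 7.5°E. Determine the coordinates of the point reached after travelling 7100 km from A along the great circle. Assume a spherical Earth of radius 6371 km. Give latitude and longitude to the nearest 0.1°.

Convert each endpoint to a unit vector on the sphere (x = cos φ cos λ, y = cos φ sin λ, z = sin φ).
The central angle between the endpoints is δ = arccos(p₁·p₂) ≈ 1.503 rad (86.1°). The total great-circle distance is δ·R ≈ 1.503 × 6371 ≈ 9578 km, so the target fraction is f = 7100/9578 ≈ 0.741.
Interpolate at f ≈ 0.741 with slerp weights a = sin((1−f)δ)/sin δ ≈ 0.380, b = sin(fδ)/sin δ ≈ 0.900.
p = a·p₁ + b·p₂ ≈ (0.561, -0.168, -0.811); φ = arcsin(p_z) ≈ -54.15°, λ = atan2(p_y, p_x) ≈ -16.69°.

≈ lat 54.1°S, lon 16.7°W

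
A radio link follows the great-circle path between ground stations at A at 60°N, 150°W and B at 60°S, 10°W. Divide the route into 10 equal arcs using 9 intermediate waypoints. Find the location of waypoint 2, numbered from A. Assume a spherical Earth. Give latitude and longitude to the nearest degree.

≈ 41°N, 108°W

The haversine formula gives a central angle δ ≈ 2.798 rad (160.3°) between the endpoints.
Interpolate at f = 2/10 with slerp weights a = sin((1−f)δ)/sin δ ≈ 2.331, b = sin(fδ)/sin δ ≈ 1.575.
p = a·p₁ + b·p₂ ≈ (-0.234, -0.719, 0.654); φ = arcsin(p_z) ≈ 40.86°, λ = atan2(p_y, p_x) ≈ -107.98°.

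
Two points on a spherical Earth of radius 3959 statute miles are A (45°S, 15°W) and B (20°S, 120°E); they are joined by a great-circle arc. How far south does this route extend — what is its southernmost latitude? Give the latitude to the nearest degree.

The great circle lies in the plane with unit normal n̂ = (p₁ × p₂)/|p₁ × p₂|.
Here n̂_z ≈ +0.483; the vertex latitude is φ_max = arccos|n̂_z| ≈ 61.1°.

≈ 61°S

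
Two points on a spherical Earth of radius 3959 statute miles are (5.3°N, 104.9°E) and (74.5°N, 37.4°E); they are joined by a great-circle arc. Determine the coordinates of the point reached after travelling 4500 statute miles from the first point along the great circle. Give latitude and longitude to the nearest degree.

Write both endpoints as unit vectors p₁, p₂ with components (cos φ cos λ, cos φ sin λ, sin φ).
The central angle between the endpoints is δ = arccos(p₁·p₂) ≈ 1.379 rad (79.0°). The total great-circle distance is δ·R ≈ 1.379 × 3959 ≈ 5459 mi, so the target fraction is f = 4500/5459 ≈ 0.824.
Interpolate at f ≈ 0.824 with slerp weights a = sin((1−f)δ)/sin δ ≈ 0.244, b = sin(fδ)/sin δ ≈ 0.924.
p = a·p₁ + b·p₂ ≈ (0.134, 0.385, 0.913); φ = arcsin(p_z) ≈ 65.95°, λ = atan2(p_y, p_x) ≈ 70.86°.

≈ (66°N, 71°E)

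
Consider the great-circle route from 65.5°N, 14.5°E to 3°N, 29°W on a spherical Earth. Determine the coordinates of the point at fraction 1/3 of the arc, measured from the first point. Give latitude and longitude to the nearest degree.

The haversine formula gives a central angle δ ≈ 1.215 rad (69.6°) between the endpoints.
Interpolate at f = 1/3 with slerp weights a = sin((1−f)δ)/sin δ ≈ 0.773, b = sin(fδ)/sin δ ≈ 0.420.
p = a·p₁ + b·p₂ ≈ (0.677, -0.123, 0.725); φ = arcsin(p_z) ≈ 46.48°, λ = atan2(p_y, p_x) ≈ -10.32°.

≈ 46°N, 10°W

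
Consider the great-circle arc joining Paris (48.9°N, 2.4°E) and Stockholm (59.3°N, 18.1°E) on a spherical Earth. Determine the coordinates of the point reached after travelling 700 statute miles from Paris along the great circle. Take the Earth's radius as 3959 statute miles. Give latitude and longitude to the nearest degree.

≈ 57°N, 13°E

From cos δ = sin φ₁ sin φ₂ + cos φ₁ cos φ₂ cos Δλ, the central angle is δ ≈ 0.241 rad (13.8°). The total great-circle distance is δ·R ≈ 0.241 × 3959 ≈ 955 mi, so the target fraction is f = 700/955 ≈ 0.733.
Interpolate at f ≈ 0.733 with slerp weights a = sin((1−f)δ)/sin δ ≈ 0.269, b = sin(fδ)/sin δ ≈ 0.736.
p = a·p₁ + b·p₂ ≈ (0.534, 0.124, 0.836); φ = arcsin(p_z) ≈ 56.74°, λ = atan2(p_y, p_x) ≈ 13.09°.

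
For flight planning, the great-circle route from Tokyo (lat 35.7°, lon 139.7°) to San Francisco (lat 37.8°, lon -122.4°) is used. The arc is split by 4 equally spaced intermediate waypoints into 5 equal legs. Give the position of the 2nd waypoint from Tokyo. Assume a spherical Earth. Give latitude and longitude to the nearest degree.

Convert each endpoint to a unit vector on the sphere (x = cos φ cos λ, y = cos φ sin λ, z = sin φ).
The central angle between the endpoints is δ = arccos(p₁·p₂) ≈ 1.298 rad (74.4°).
Interpolate at f = 2/5 with slerp weights a = sin((1−f)δ)/sin δ ≈ 0.729, b = sin(fδ)/sin δ ≈ 0.515.
p = a·p₁ + b·p₂ ≈ (-0.670, 0.039, 0.741); φ = arcsin(p_z) ≈ 47.85°, λ = atan2(p_y, p_x) ≈ 176.64°.

≈ lat 48°, lon 177°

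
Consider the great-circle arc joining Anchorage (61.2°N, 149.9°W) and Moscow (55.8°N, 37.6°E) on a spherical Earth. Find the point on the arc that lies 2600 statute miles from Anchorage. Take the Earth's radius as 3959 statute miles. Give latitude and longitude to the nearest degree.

≈ 81°N, 48°E

Write both endpoints as unit vectors p₁, p₂ with components (cos φ cos λ, cos φ sin λ, sin φ).
The central angle between the endpoints is δ = arccos(p₁·p₂) ≈ 1.097 rad (62.9°). The total great-circle distance is δ·R ≈ 1.097 × 3959 ≈ 4343 mi, so the target fraction is f = 2600/4343 ≈ 0.599.
Interpolate at f ≈ 0.599 with slerp weights a = sin((1−f)δ)/sin δ ≈ 0.479, b = sin(fδ)/sin δ ≈ 0.686.
p = a·p₁ + b·p₂ ≈ (0.106, 0.120, 0.987); φ = arcsin(p_z) ≈ 80.81°, λ = atan2(p_y, p_x) ≈ 48.46°.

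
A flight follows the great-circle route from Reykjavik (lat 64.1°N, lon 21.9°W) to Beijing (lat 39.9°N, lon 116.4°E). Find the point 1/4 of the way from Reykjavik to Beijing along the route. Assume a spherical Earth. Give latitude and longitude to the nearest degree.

From cos δ = sin φ₁ sin φ₂ + cos φ₁ cos φ₂ cos Δλ, the central angle is δ ≈ 1.238 rad (70.9°).
Interpolate at f = 1/4 with slerp weights a = sin((1−f)δ)/sin δ ≈ 0.847, b = sin(fδ)/sin δ ≈ 0.322.
p = a·p₁ + b·p₂ ≈ (0.233, 0.083, 0.969); φ = arcsin(p_z) ≈ 75.65°, λ = atan2(p_y, p_x) ≈ 19.66°.

≈ lat 76°N, lon 20°E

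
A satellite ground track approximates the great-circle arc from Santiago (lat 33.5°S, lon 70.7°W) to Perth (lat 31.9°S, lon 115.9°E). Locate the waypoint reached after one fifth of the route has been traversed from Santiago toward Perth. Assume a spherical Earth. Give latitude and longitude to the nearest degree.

Convert each endpoint to a unit vector on the sphere (x = cos φ cos λ, y = cos φ sin λ, z = sin φ).
The central angle between the endpoints is δ = arccos(p₁·p₂) ≈ 1.995 rad (114.3°).
Interpolate at f = 1/5 with slerp weights a = sin((1−f)δ)/sin δ ≈ 1.097, b = sin(fδ)/sin δ ≈ 0.426.
p = a·p₁ + b·p₂ ≈ (0.144, -0.538, -0.831); φ = arcsin(p_z) ≈ -56.17°, λ = atan2(p_y, p_x) ≈ -74.98°.

≈ lat 56°S, lon 75°W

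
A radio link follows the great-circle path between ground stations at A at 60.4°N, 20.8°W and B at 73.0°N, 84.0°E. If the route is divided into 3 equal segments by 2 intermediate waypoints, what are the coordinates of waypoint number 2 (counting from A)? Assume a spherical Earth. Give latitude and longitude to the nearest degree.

Write both endpoints as unit vectors p₁, p₂ with components (cos φ cos λ, cos φ sin λ, sin φ).
The central angle between the endpoints is δ = arccos(p₁·p₂) ≈ 0.652 rad (37.4°).
Interpolate at f = 2/3 with slerp weights a = sin((1−f)δ)/sin δ ≈ 0.355, b = sin(fδ)/sin δ ≈ 0.694.
p = a·p₁ + b·p₂ ≈ (0.185, 0.139, 0.973); φ = arcsin(p_z) ≈ 76.59°, λ = atan2(p_y, p_x) ≈ 36.97°.

≈ 77°N, 37°E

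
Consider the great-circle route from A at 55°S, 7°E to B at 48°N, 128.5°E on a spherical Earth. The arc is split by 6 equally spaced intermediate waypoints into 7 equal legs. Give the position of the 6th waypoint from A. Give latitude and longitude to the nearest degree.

Write both endpoints as unit vectors p₁, p₂ with components (cos φ cos λ, cos φ sin λ, sin φ).
The central angle between the endpoints is δ = arccos(p₁·p₂) ≈ 2.514 rad (144.0°).
Interpolate at f = 6/7 with slerp weights a = sin((1−f)δ)/sin δ ≈ 0.598, b = sin(fδ)/sin δ ≈ 1.420.
p = a·p₁ + b·p₂ ≈ (-0.251, 0.786, 0.565); φ = arcsin(p_z) ≈ 34.44°, λ = atan2(p_y, p_x) ≈ 107.72°.

≈ 34°N, 108°E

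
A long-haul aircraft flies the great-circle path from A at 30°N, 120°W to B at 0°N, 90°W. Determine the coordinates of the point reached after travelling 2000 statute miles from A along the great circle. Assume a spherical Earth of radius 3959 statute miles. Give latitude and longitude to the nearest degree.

Write both endpoints as unit vectors p₁, p₂ with components (cos φ cos λ, cos φ sin λ, sin φ).
The central angle between the endpoints is δ = arccos(p₁·p₂) ≈ 0.723 rad (41.4°). The total great-circle distance is δ·R ≈ 0.723 × 3959 ≈ 2861 mi, so the target fraction is f = 2000/2861 ≈ 0.699.
Interpolate at f ≈ 0.699 with slerp weights a = sin((1−f)δ)/sin δ ≈ 0.326, b = sin(fδ)/sin δ ≈ 0.732.
p = a·p₁ + b·p₂ ≈ (-0.141, -0.976, 0.163); φ = arcsin(p_z) ≈ 9.39°, λ = atan2(p_y, p_x) ≈ -98.23°.

≈ 9°N, 98°W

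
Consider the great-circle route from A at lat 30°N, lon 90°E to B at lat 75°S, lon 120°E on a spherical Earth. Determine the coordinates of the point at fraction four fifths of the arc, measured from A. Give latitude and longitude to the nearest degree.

From cos δ = sin φ₁ sin φ₂ + cos φ₁ cos φ₂ cos Δλ, the central angle is δ ≈ 1.864 rad (106.8°).
Interpolate at f = 4/5 with slerp weights a = sin((1−f)δ)/sin δ ≈ 0.380, b = sin(fδ)/sin δ ≈ 1.041.
p = a·p₁ + b·p₂ ≈ (-0.135, 0.563, -0.816); φ = arcsin(p_z) ≈ -54.64°, λ = atan2(p_y, p_x) ≈ 103.46°.

≈ lat 55°S, lon 103°E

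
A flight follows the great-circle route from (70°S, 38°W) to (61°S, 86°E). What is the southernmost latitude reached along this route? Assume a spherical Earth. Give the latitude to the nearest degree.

The great circle lies in the plane with unit normal n̂ = (p₁ × p₂)/|p₁ × p₂|.
Here n̂_z ≈ +0.201; the vertex latitude is φ_max = arccos|n̂_z| ≈ 78.4°.
Check via Clairaut: cos φ_max = |cos φ₁| · sin C = cos(70.0°)·sin(144.0°) ≈ 0.201, again giving ≈ 78.4°.

≈ 78°S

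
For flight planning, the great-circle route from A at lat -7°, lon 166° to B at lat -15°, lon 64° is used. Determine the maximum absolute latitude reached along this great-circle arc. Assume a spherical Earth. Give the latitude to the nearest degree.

The great circle lies in the plane with unit normal n̂ = (p₁ × p₂)/|p₁ × p₂|.
Here n̂_z ≈ -0.951; the vertex latitude is φ_max = arccos|n̂_z| ≈ 18.0°.
Check via Clairaut: cos φ_max = |cos φ₁| · sin C = cos(7.0°)·sin(106.6°) ≈ 0.951, again giving ≈ 18.0°.

≈ -18°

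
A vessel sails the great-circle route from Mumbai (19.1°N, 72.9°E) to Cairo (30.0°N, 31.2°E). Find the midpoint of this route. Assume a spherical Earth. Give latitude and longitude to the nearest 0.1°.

Write both endpoints as unit vectors p₁, p₂ with components (cos φ cos λ, cos φ sin λ, sin φ).
The central angle between the endpoints is δ = arccos(p₁·p₂) ≈ 0.685 rad (39.2°).
Interpolate at f = 1/2 with slerp weights a = sin((1−f)δ)/sin δ ≈ 0.531, b = sin(fδ)/sin δ ≈ 0.531.
p = a·p₁ + b·p₂ ≈ (0.541, 0.718, 0.439); φ = arcsin(p_z) ≈ 26.05°, λ = atan2(p_y, p_x) ≈ 53.00°.

≈ 26.0°N, 53.0°E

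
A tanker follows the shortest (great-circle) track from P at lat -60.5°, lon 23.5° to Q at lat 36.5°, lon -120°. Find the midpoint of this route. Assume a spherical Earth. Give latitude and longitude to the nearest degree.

Write both endpoints as unit vectors p₁, p₂ with components (cos φ cos λ, cos φ sin λ, sin φ).
The central angle between the endpoints is δ = arccos(p₁·p₂) ≈ 2.561 rad (146.7°).
Interpolate at f = 1/2 with slerp weights a = sin((1−f)δ)/sin δ ≈ 1.746, b = sin(fδ)/sin δ ≈ 1.746.
p = a·p₁ + b·p₂ ≈ (0.087, -0.872, -0.481); φ = arcsin(p_z) ≈ -28.75°, λ = atan2(p_y, p_x) ≈ -84.33°.

≈ lat -29°, lon -84°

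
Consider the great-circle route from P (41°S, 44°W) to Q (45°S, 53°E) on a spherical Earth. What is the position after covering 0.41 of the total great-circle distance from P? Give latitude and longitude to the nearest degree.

≈ (54°S, 8°W)

Write both endpoints as unit vectors p₁, p₂ with components (cos φ cos λ, cos φ sin λ, sin φ).
The central angle between the endpoints is δ = arccos(p₁·p₂) ≈ 1.161 rad (66.5°).
Interpolate at f = 0.41 with slerp weights a = sin((1−f)δ)/sin δ ≈ 0.690, b = sin(fδ)/sin δ ≈ 0.500.
p = a·p₁ + b·p₂ ≈ (0.587, -0.079, -0.806); φ = arcsin(p_z) ≈ -53.68°, λ = atan2(p_y, p_x) ≈ -7.71°.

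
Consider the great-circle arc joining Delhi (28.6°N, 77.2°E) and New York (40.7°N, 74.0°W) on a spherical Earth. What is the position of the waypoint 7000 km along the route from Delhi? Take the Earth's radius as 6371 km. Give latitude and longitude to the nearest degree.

Convert each endpoint to a unit vector on the sphere (x = cos φ cos λ, y = cos φ sin λ, z = sin φ).
The central angle between the endpoints is δ = arccos(p₁·p₂) ≈ 1.845 rad (105.7°). The total great-circle distance is δ·R ≈ 1.845 × 6371 ≈ 11757 km, so the target fraction is f = 7000/11757 ≈ 0.595.
Interpolate at f ≈ 0.595 with slerp weights a = sin((1−f)δ)/sin δ ≈ 0.706, b = sin(fδ)/sin δ ≈ 0.925.
p = a·p₁ + b·p₂ ≈ (0.331, -0.070, 0.941); φ = arcsin(p_z) ≈ 70.25°, λ = atan2(p_y, p_x) ≈ -11.99°.

≈ (70°N, 12°W)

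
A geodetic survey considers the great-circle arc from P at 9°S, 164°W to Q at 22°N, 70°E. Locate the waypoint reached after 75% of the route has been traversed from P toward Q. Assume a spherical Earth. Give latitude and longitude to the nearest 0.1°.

≈ 21.3°N, 104.1°E

The haversine formula gives a central angle δ ≈ 2.210 rad (126.6°) between the endpoints.
Interpolate at f = 0.75 with slerp weights a = sin((1−f)δ)/sin δ ≈ 0.654, b = sin(fδ)/sin δ ≈ 1.242.
p = a·p₁ + b·p₂ ≈ (-0.227, 0.904, 0.363); φ = arcsin(p_z) ≈ 21.27°, λ = atan2(p_y, p_x) ≈ 104.12°.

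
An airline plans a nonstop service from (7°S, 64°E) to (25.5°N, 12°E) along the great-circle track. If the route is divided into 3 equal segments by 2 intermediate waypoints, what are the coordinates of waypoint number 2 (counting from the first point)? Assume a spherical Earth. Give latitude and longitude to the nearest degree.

≈ (16°N, 31°E)

Convert each endpoint to a unit vector on the sphere (x = cos φ cos λ, y = cos φ sin λ, z = sin φ).
The central angle between the endpoints is δ = arccos(p₁·p₂) ≈ 1.048 rad (60.1°).
Interpolate at f = 2/3 with slerp weights a = sin((1−f)δ)/sin δ ≈ 0.395, b = sin(fδ)/sin δ ≈ 0.742.
p = a·p₁ + b·p₂ ≈ (0.827, 0.492, 0.271); φ = arcsin(p_z) ≈ 15.75°, λ = atan2(p_y, p_x) ≈ 30.73°.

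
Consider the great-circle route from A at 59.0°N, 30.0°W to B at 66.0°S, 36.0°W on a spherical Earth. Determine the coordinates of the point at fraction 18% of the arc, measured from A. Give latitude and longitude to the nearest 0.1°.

≈ 36.5°N, 31.4°W

The haversine formula gives a central angle δ ≈ 2.183 rad (125.1°) between the endpoints.
Interpolate at f = 0.18 with slerp weights a = sin((1−f)δ)/sin δ ≈ 1.193, b = sin(fδ)/sin δ ≈ 0.468.
p = a·p₁ + b·p₂ ≈ (0.686, -0.419, 0.595); φ = arcsin(p_z) ≈ 36.50°, λ = atan2(p_y, p_x) ≈ -31.42°.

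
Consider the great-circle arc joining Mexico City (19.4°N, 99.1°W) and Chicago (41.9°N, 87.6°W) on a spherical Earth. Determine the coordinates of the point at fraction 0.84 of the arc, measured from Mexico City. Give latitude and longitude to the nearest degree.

≈ 38°N, 90°W

From cos δ = sin φ₁ sin φ₂ + cos φ₁ cos φ₂ cos Δλ, the central angle is δ ≈ 0.428 rad (24.5°).
Interpolate at f = 0.84 with slerp weights a = sin((1−f)δ)/sin δ ≈ 0.165, b = sin(fδ)/sin δ ≈ 0.848.
p = a·p₁ + b·p₂ ≈ (0.002, -0.784, 0.621); φ = arcsin(p_z) ≈ 38.38°, λ = atan2(p_y, p_x) ≈ -89.87°.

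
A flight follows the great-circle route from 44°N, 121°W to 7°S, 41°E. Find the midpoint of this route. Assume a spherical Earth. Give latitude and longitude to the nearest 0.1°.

≈ 56.4°N, 5.2°E

Convert each endpoint to a unit vector on the sphere (x = cos φ cos λ, y = cos φ sin λ, z = sin φ).
The central angle between the endpoints is δ = arccos(p₁·p₂) ≈ 2.440 rad (139.8°).
Interpolate at f = 1/2 with slerp weights a = sin((1−f)δ)/sin δ ≈ 1.455, b = sin(fδ)/sin δ ≈ 1.455.
p = a·p₁ + b·p₂ ≈ (0.551, 0.050, 0.833); φ = arcsin(p_z) ≈ 56.43°, λ = atan2(p_y, p_x) ≈ 5.22°.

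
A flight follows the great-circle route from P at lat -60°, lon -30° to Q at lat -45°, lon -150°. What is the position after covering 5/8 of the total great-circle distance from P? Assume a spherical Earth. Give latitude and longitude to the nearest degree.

≈ lat -64°, lon -123°

Convert each endpoint to a unit vector on the sphere (x = cos φ cos λ, y = cos φ sin λ, z = sin φ).
The central angle between the endpoints is δ = arccos(p₁·p₂) ≈ 1.120 rad (64.2°).
Interpolate at f = 5/8 with slerp weights a = sin((1−f)δ)/sin δ ≈ 0.453, b = sin(fδ)/sin δ ≈ 0.716.
p = a·p₁ + b·p₂ ≈ (-0.242, -0.366, -0.898); φ = arcsin(p_z) ≈ -63.95°, λ = atan2(p_y, p_x) ≈ -123.46°.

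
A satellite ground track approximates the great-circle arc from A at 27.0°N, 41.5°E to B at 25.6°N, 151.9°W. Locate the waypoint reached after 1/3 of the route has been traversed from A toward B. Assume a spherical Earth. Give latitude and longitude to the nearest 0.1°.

Convert each endpoint to a unit vector on the sphere (x = cos φ cos λ, y = cos φ sin λ, z = sin φ).
The central angle between the endpoints is δ = arccos(p₁·p₂) ≈ 2.196 rad (125.8°).
Interpolate at f = 1/3 with slerp weights a = sin((1−f)δ)/sin δ ≈ 1.227, b = sin(fδ)/sin δ ≈ 0.825.
p = a·p₁ + b·p₂ ≈ (0.163, 0.374, 0.913); φ = arcsin(p_z) ≈ 65.94°, λ = atan2(p_y, p_x) ≈ 66.50°.

≈ 65.9°N, 66.5°E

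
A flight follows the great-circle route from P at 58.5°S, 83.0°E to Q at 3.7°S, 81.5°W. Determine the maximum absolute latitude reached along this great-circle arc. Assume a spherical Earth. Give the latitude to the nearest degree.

The great circle lies in the plane with unit normal n̂ = (p₁ × p₂)/|p₁ × p₂|.
Here n̂_z ≈ -0.156; the vertex latitude is φ_max = arccos|n̂_z| ≈ 81.0°.

≈ 81°S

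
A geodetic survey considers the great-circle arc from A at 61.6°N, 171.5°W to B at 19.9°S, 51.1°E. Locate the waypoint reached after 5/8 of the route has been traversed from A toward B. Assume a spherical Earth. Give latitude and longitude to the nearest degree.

≈ 24°N, 71°E

Write both endpoints as unit vectors p₁, p₂ with components (cos φ cos λ, cos φ sin λ, sin φ).
The central angle between the endpoints is δ = arccos(p₁·p₂) ≈ 2.251 rad (128.9°).
Interpolate at f = 5/8 with slerp weights a = sin((1−f)δ)/sin δ ≈ 0.961, b = sin(fδ)/sin δ ≈ 1.269.
p = a·p₁ + b·p₂ ≈ (0.297, 0.861, 0.413); φ = arcsin(p_z) ≈ 24.42°, λ = atan2(p_y, p_x) ≈ 70.96°.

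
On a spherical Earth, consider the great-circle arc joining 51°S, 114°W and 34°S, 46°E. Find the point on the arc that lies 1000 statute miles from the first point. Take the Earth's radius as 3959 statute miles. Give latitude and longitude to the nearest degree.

Convert each endpoint to a unit vector on the sphere (x = cos φ cos λ, y = cos φ sin λ, z = sin φ).
The central angle between the endpoints is δ = arccos(p₁·p₂) ≈ 1.627 rad (93.2°). The total great-circle distance is δ·R ≈ 1.627 × 3959 ≈ 6439 mi, so the target fraction is f = 1000/6439 ≈ 0.155.
Interpolate at f ≈ 0.155 with slerp weights a = sin((1−f)δ)/sin δ ≈ 0.982, b = sin(fδ)/sin δ ≈ 0.250.
p = a·p₁ + b·p₂ ≈ (-0.107, -0.415, -0.903); φ = arcsin(p_z) ≈ -64.59°, λ = atan2(p_y, p_x) ≈ -104.48°.

≈ 65°S, 104°W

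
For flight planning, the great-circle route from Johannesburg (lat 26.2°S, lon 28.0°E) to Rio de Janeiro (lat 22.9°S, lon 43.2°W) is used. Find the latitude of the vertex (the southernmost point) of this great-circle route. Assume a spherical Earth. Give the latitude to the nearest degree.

The great circle lies in the plane with unit normal n̂ = (p₁ × p₂)/|p₁ × p₂|.
Here n̂_z ≈ -0.870; the vertex latitude is φ_max = arccos|n̂_z| ≈ 29.5°.
Check via Clairaut: cos φ_max = |cos φ₁| · sin C = cos(26.2°)·sin(104.0°) ≈ 0.870, again giving ≈ 29.5°.

≈ 29°S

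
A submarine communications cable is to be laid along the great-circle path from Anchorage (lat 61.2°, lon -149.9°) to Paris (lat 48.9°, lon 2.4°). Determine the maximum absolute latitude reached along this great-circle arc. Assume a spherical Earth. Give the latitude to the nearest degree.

≈ 81°

The great circle lies in the plane with unit normal n̂ = (p₁ × p₂)/|p₁ × p₂|.
Here n̂_z ≈ +0.159; the vertex latitude is φ_max = arccos|n̂_z| ≈ 80.8°.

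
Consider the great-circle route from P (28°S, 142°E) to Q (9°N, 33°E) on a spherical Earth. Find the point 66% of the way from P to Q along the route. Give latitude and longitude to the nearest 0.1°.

Convert each endpoint to a unit vector on the sphere (x = cos φ cos λ, y = cos φ sin λ, z = sin φ).
The central angle between the endpoints is δ = arccos(p₁·p₂) ≈ 1.936 rad (110.9°).
Interpolate at f = 0.66 with slerp weights a = sin((1−f)δ)/sin δ ≈ 0.655, b = sin(fδ)/sin δ ≈ 1.025.
p = a·p₁ + b·p₂ ≈ (0.393, 0.908, -0.147); φ = arcsin(p_z) ≈ -8.46°, λ = atan2(p_y, p_x) ≈ 66.56°.

≈ (8.5°S, 66.6°E)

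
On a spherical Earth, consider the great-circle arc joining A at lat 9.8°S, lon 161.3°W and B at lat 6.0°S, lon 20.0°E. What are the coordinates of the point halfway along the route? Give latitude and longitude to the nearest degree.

≈ lat 85°S, lon 87°E

Convert each endpoint to a unit vector on the sphere (x = cos φ cos λ, y = cos φ sin λ, z = sin φ).
The central angle between the endpoints is δ = arccos(p₁·p₂) ≈ 2.865 rad (164.1°).
Interpolate at f = 1/2 with slerp weights a = sin((1−f)δ)/sin δ ≈ 3.626, b = sin(fδ)/sin δ ≈ 3.626.
p = a·p₁ + b·p₂ ≈ (0.004, 0.088, -0.996); φ = arcsin(p_z) ≈ -84.96°, λ = atan2(p_y, p_x) ≈ 87.27°.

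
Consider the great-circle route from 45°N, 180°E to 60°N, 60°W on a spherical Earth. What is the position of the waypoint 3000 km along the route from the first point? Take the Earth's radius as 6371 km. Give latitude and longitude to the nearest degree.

Convert each endpoint to a unit vector on the sphere (x = cos φ cos λ, y = cos φ sin λ, z = sin φ).
The central angle between the endpoints is δ = arccos(p₁·p₂) ≈ 1.120 rad (64.2°). The total great-circle distance is δ·R ≈ 1.120 × 6371 ≈ 7136 km, so the target fraction is f = 3000/7136 ≈ 0.420.
Interpolate at f ≈ 0.420 with slerp weights a = sin((1−f)δ)/sin δ ≈ 0.672, b = sin(fδ)/sin δ ≈ 0.504.
p = a·p₁ + b·p₂ ≈ (-0.349, -0.218, 0.911); φ = arcsin(p_z) ≈ 65.70°, λ = atan2(p_y, p_x) ≈ -147.97°.

≈ 66°N, 148°W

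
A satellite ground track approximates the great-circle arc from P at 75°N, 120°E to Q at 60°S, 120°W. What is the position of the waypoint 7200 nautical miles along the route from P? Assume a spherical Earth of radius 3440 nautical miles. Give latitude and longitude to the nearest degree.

From cos δ = sin φ₁ sin φ₂ + cos φ₁ cos φ₂ cos Δλ, the central angle is δ ≈ 2.693 rad (154.3°). The total great-circle distance is δ·R ≈ 2.693 × 3440 ≈ 9265 nmi, so the target fraction is f = 7200/9265 ≈ 0.777.
Interpolate at f ≈ 0.777 with slerp weights a = sin((1−f)δ)/sin δ ≈ 1.304, b = sin(fδ)/sin δ ≈ 2.000.
p = a·p₁ + b·p₂ ≈ (-0.669, -0.574, -0.473); φ = arcsin(p_z) ≈ -28.22°, λ = atan2(p_y, p_x) ≈ -139.37°.

≈ 28°S, 139°W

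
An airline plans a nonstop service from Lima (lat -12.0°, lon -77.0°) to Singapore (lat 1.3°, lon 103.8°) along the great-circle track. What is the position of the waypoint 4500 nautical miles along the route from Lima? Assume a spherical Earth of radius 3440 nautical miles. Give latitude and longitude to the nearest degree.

≈ lat -85°, lon -130°

Write both endpoints as unit vectors p₁, p₂ with components (cos φ cos λ, cos φ sin λ, sin φ).
The central angle between the endpoints is δ = arccos(p₁·p₂) ≈ 2.954 rad (169.3°). The total great-circle distance is δ·R ≈ 2.954 × 3440 ≈ 10163 nmi, so the target fraction is f = 4500/10163 ≈ 0.443.
Interpolate at f ≈ 0.443 with slerp weights a = sin((1−f)δ)/sin δ ≈ 5.356, b = sin(fδ)/sin δ ≈ 5.187.
p = a·p₁ + b·p₂ ≈ (-0.058, -0.069, -0.996); φ = arcsin(p_z) ≈ -84.83°, λ = atan2(p_y, p_x) ≈ -130.41°.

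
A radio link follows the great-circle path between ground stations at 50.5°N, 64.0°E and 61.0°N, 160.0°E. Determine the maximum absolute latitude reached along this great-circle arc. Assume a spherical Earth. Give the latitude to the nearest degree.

The great circle lies in the plane with unit normal n̂ = (p₁ × p₂)/|p₁ × p₂|.
Here n̂_z ≈ +0.400; the vertex latitude is φ_max = arccos|n̂_z| ≈ 66.4°.
Check via Clairaut: cos φ_max = |cos φ₁| · sin C = cos(50.5°)·sin(39.0°) ≈ 0.400, again giving ≈ 66.4°.

≈ 66°N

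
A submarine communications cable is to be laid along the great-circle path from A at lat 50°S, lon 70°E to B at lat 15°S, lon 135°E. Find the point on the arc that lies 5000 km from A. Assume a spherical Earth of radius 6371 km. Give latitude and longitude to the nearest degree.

From cos δ = sin φ₁ sin φ₂ + cos φ₁ cos φ₂ cos Δλ, the central angle is δ ≈ 1.092 rad (62.6°). The total great-circle distance is δ·R ≈ 1.092 × 6371 ≈ 6957 km, so the target fraction is f = 5000/6957 ≈ 0.719.
Interpolate at f ≈ 0.719 with slerp weights a = sin((1−f)δ)/sin δ ≈ 0.341, b = sin(fδ)/sin δ ≈ 0.796.
p = a·p₁ + b·p₂ ≈ (-0.469, 0.750, -0.467); φ = arcsin(p_z) ≈ -27.85°, λ = atan2(p_y, p_x) ≈ 122.03°.

≈ lat 28°S, lon 122°E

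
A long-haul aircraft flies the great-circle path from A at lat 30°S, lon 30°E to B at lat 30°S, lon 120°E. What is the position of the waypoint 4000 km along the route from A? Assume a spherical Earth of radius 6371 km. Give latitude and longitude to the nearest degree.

Convert each endpoint to a unit vector on the sphere (x = cos φ cos λ, y = cos φ sin λ, z = sin φ).
The central angle between the endpoints is δ = arccos(p₁·p₂) ≈ 1.318 rad (75.5°). The total great-circle distance is δ·R ≈ 1.318 × 6371 ≈ 8398 km, so the target fraction is f = 4000/8398 ≈ 0.476.
Interpolate at f ≈ 0.476 with slerp weights a = sin((1−f)δ)/sin δ ≈ 0.658, b = sin(fδ)/sin δ ≈ 0.607.
p = a·p₁ + b·p₂ ≈ (0.231, 0.740, -0.632); φ = arcsin(p_z) ≈ -39.21°, λ = atan2(p_y, p_x) ≈ 72.69°.

≈ lat 39°S, lon 73°E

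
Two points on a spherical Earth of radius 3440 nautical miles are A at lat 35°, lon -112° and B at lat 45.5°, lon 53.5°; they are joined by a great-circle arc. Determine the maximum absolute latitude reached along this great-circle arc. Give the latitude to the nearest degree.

The great circle lies in the plane with unit normal n̂ = (p₁ × p₂)/|p₁ × p₂|.
Here n̂_z ≈ +0.145; the vertex latitude is φ_max = arccos|n̂_z| ≈ 81.6°.
Check via Clairaut: cos φ_max = |cos φ₁| · sin C = cos(35.0°)·sin(10.2°) ≈ 0.145, again giving ≈ 81.6°.

≈ 82°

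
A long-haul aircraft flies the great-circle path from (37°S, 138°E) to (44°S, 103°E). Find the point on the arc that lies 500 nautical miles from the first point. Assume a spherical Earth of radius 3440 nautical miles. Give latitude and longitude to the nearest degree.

The haversine formula gives a central angle δ ≈ 0.476 rad (27.3°) between the endpoints. The total great-circle distance is δ·R ≈ 0.476 × 3440 ≈ 1639 nmi, so the target fraction is f = 500/1639 ≈ 0.305.
Interpolate at f ≈ 0.305 with slerp weights a = sin((1−f)δ)/sin δ ≈ 0.709, b = sin(fδ)/sin δ ≈ 0.316.
p = a·p₁ + b·p₂ ≈ (-0.472, 0.600, -0.646); φ = arcsin(p_z) ≈ -40.24°, λ = atan2(p_y, p_x) ≈ 128.17°.

≈ (40°S, 128°E)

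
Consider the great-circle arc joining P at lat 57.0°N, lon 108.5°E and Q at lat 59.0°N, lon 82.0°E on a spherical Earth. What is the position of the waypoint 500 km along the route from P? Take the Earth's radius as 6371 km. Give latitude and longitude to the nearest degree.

≈ lat 58°N, lon 100°E

Convert each endpoint to a unit vector on the sphere (x = cos φ cos λ, y = cos φ sin λ, z = sin φ).
The central angle between the endpoints is δ = arccos(p₁·p₂) ≈ 0.246 rad (14.1°). The total great-circle distance is δ·R ≈ 0.246 × 6371 ≈ 1567 km, so the target fraction is f = 500/1567 ≈ 0.319.
Interpolate at f ≈ 0.319 with slerp weights a = sin((1−f)δ)/sin δ ≈ 0.685, b = sin(fδ)/sin δ ≈ 0.322.
p = a·p₁ + b·p₂ ≈ (-0.095, 0.518, 0.850); φ = arcsin(p_z) ≈ 58.23°, λ = atan2(p_y, p_x) ≈ 100.42°.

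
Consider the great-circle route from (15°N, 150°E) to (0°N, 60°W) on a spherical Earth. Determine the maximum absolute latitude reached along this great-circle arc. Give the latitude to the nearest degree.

≈ 28°N

The great circle lies in the plane with unit normal n̂ = (p₁ × p₂)/|p₁ × p₂|.
Here n̂_z ≈ +0.881; the vertex latitude is φ_max = arccos|n̂_z| ≈ 28.2°.
Check via Clairaut: cos φ_max = |cos φ₁| · sin C = cos(15.0°)·sin(65.9°) ≈ 0.881, again giving ≈ 28.2°.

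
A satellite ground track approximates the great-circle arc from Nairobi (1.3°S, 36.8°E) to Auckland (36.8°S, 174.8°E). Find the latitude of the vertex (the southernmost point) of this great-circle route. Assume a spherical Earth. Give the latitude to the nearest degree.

The great circle lies in the plane with unit normal n̂ = (p₁ × p₂)/|p₁ × p₂|.
Here n̂_z ≈ +0.658; the vertex latitude is φ_max = arccos|n̂_z| ≈ 48.8°.

≈ 49°S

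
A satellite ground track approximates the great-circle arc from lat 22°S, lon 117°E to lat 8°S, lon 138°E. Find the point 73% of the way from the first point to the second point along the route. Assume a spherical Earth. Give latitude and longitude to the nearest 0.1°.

From cos δ = sin φ₁ sin φ₂ + cos φ₁ cos φ₂ cos Δλ, the central angle is δ ≈ 0.429 rad (24.6°).
Interpolate at f = 0.73 with slerp weights a = sin((1−f)δ)/sin δ ≈ 0.278, b = sin(fδ)/sin δ ≈ 0.741.
p = a·p₁ + b·p₂ ≈ (-0.662, 0.720, -0.207); φ = arcsin(p_z) ≈ -11.96°, λ = atan2(p_y, p_x) ≈ 132.59°.

≈ lat 12.0°S, lon 132.6°E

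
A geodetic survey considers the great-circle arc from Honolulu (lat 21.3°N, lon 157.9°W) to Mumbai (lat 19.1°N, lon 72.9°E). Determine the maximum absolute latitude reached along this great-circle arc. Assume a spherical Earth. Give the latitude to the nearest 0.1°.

The great circle lies in the plane with unit normal n̂ = (p₁ × p₂)/|p₁ × p₂|.
Here n̂_z ≈ -0.759; the vertex latitude is φ_max = arccos|n̂_z| ≈ 40.6°.

≈ 40.6°N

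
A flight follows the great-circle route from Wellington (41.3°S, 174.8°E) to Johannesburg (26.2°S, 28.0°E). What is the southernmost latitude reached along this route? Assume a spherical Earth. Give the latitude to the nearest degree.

The great circle lies in the plane with unit normal n̂ = (p₁ × p₂)/|p₁ × p₂|.
Here n̂_z ≈ -0.384; the vertex latitude is φ_max = arccos|n̂_z| ≈ 67.4°.
Check via Clairaut: cos φ_max = |cos φ₁| · sin C = cos(41.3°)·sin(149.3°) ≈ 0.384, again giving ≈ 67.4°.

≈ 67°S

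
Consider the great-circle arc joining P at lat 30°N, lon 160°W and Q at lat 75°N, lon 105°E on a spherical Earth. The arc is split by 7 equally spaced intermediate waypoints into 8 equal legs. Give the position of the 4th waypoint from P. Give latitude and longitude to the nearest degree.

From cos δ = sin φ₁ sin φ₂ + cos φ₁ cos φ₂ cos Δλ, the central angle is δ ≈ 1.089 rad (62.4°).
Interpolate at f = 4/8 with slerp weights a = sin((1−f)δ)/sin δ ≈ 0.585, b = sin(fδ)/sin δ ≈ 0.585.
p = a·p₁ + b·p₂ ≈ (-0.515, -0.027, 0.857); φ = arcsin(p_z) ≈ 58.97°, λ = atan2(p_y, p_x) ≈ -177.00°.

≈ lat 59°N, lon 177°W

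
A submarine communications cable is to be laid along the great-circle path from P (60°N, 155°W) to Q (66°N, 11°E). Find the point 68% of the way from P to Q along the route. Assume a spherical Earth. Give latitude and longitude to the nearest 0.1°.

≈ (82.5°N, 8.9°W)

From cos δ = sin φ₁ sin φ₂ + cos φ₁ cos φ₂ cos Δλ, the central angle is δ ≈ 0.935 rad (53.6°).
Interpolate at f = 0.68 with slerp weights a = sin((1−f)δ)/sin δ ≈ 0.366, b = sin(fδ)/sin δ ≈ 0.738.
p = a·p₁ + b·p₂ ≈ (0.129, -0.020, 0.991); φ = arcsin(p_z) ≈ 82.52°, λ = atan2(p_y, p_x) ≈ -8.89°.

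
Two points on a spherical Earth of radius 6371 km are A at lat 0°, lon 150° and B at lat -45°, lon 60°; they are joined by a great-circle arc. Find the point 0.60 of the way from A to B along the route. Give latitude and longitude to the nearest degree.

From cos δ = sin φ₁ sin φ₂ + cos φ₁ cos φ₂ cos Δλ, the central angle is δ ≈ 1.571 rad (90.0°).
Interpolate at f = 0.60 with slerp weights a = sin((1−f)δ)/sin δ ≈ 0.588, b = sin(fδ)/sin δ ≈ 0.809.
p = a·p₁ + b·p₂ ≈ (-0.223, 0.789, -0.572); φ = arcsin(p_z) ≈ -34.89°, λ = atan2(p_y, p_x) ≈ 105.78°.

≈ lat -35°, lon 106°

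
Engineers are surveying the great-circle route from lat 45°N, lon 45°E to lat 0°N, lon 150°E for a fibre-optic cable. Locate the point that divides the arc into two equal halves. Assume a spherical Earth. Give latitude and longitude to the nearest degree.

The haversine formula gives a central angle δ ≈ 1.755 rad (100.5°) between the endpoints.
Interpolate at f = 1/2 with slerp weights a = sin((1−f)δ)/sin δ ≈ 0.782, b = sin(fδ)/sin δ ≈ 0.782.
p = a·p₁ + b·p₂ ≈ (-0.286, 0.782, 0.553); φ = arcsin(p_z) ≈ 33.59°, λ = atan2(p_y, p_x) ≈ 110.10°.

≈ lat 34°N, lon 110°E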